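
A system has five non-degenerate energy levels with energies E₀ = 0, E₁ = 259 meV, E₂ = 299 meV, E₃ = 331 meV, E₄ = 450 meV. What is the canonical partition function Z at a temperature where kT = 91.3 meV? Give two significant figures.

Z = 1.1

Eᵢ/kT = 0, 2.837, 3.275, 3.625, 4.929.
Z = Σ e^(−Eᵢ/kT) = e^(−0) + e^(−2.837) + e^(−3.275) + e^(−3.625) + e^(−4.929) = 1.000 + 0.05860 + 0.03782 + 0.02665 + 0.007234 = 1.130.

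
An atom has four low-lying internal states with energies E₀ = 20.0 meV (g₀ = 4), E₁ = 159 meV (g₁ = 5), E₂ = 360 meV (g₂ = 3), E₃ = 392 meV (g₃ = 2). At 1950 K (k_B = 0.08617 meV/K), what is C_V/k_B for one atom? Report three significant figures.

0.409

k_BT = 0.08617 × 1950 K = 168.03 meV.
Eᵢ/kT = 0.11903, 0.94626, 2.1425, 2.3329.
Z = Σ gᵢe^(−Eᵢ/kT) = 4·e^(−0.11903) + 5·e^(−0.94626) + 3·e^(−2.1425) + 2·e^(−2.3329) = 3.5511 + 1.9410 + 0.35208 + 0.19403 = 6.0382.
⟨E⟩ = 96.461 meV, ⟨E²⟩ = 20857 meV².
C_V/k_B = (⟨E²⟩ − ⟨E⟩²)/(kT)² = (20857 − 9304.7)/28234 = 0.409.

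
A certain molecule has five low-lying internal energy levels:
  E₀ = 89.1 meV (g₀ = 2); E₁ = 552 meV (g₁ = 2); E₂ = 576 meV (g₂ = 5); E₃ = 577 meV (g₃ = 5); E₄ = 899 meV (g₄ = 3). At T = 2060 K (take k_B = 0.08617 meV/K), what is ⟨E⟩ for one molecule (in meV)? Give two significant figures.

k_BT = 0.08617 × 2060 K = 177.5 meV.
Eᵢ/kT = 0.5020, 3.110, 3.245, 3.251, 5.065.
Z = Σ gᵢe^(−Eᵢ/kT) = 2·e^(−0.5020) + 2·e^(−3.110) + 5·e^(−3.245) + 5·e^(−3.251) + 3·e^(−5.065) = 1.211 + 0.08920 + 0.1948 + 0.1937 + 0.01894 = 1.708.
⟨E⟩ = Σ Eᵢ gᵢe^(−Eᵢ/kT) / Z = (89.1·1.211 + 552·0.08920 + 576·0.1948 + 577·0.1937 + 899·0.01894) / 1.708 = 230 meV.

230 meV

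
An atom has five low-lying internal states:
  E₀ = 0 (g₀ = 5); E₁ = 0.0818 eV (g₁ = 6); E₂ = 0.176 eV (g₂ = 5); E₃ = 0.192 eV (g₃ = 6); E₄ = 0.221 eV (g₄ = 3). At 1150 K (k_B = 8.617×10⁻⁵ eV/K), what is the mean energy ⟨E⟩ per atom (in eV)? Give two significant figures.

0.062 eV

k_BT = 8.617×10⁻⁵ × 1150 K = 0.09910 eV.
Eᵢ/kT = 0, 0.8254, 1.776, 1.937, 2.230.
Z = Σ gᵢe^(−Eᵢ/kT) = 5·e^(−0) + 6·e^(−0.8254) + 5·e^(−1.776) + 6·e^(−1.937) + 3·e^(−2.230) = 5.000 + 2.628 + 0.8466 + 0.8648 + 0.3226 = 9.662.
⟨E⟩ = Σ Eᵢ gᵢe^(−Eᵢ/kT) / Z = (0·5.000 + 0.0818·2.628 + 0.176·0.8466 + 0.192·0.8648 + 0.221·0.3226) / 9.662 = 0.062 eV.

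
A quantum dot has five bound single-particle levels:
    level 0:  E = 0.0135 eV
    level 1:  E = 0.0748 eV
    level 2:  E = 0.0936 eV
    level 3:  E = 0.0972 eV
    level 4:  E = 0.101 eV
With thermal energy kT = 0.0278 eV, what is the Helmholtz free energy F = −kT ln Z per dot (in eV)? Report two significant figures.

Eᵢ/kT = 0.4856, 2.691, 3.367, 3.496, 3.633.
Z = Σ e^(−Eᵢ/kT) = e^(−0.4856) + e^(−2.691) + e^(−3.367) + e^(−3.496) + e^(−3.633) = 0.6153 + 0.06781 + 0.03449 + 0.03032 + 0.02644 = 0.7744.
F = −kT ln Z = −0.0278 × ln(0.7744) = −0.0278 × -0.2557 = 0.0071 eV.

0.0071 eV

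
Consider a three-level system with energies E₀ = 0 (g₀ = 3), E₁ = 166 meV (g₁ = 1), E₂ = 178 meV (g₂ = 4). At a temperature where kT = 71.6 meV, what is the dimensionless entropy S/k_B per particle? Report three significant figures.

Eᵢ/kT = 0, 2.3184, 2.4860.
Z = Σ gᵢe^(−Eᵢ/kT) = 3·e^(−0) + 1·e^(−2.3184) + 4·e^(−2.4860) = 3.0000 + 0.098431 + 0.33297 = 3.4314.
⟨E⟩ = Σ EᵢPᵢ = 22.034 meV.
S/k_B = ln Z + ⟨E⟩/kT = ln(3.4314) + 22.034/71.6 = 1.2330 + 0.30774 = 1.54.

1.54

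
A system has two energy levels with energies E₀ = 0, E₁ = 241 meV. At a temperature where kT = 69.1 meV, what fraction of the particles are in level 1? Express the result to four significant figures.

0.02966

Eᵢ/kT = 0, 3.48770.
Z = Σ e^(−Eᵢ/kT) = e^(−0) + e^(−3.48770) = 1.00000 + 0.0305711 = 1.03057.
P₁ = e^(−E₁/kT) / Z = 0.0305711/1.03057 = 0.02966.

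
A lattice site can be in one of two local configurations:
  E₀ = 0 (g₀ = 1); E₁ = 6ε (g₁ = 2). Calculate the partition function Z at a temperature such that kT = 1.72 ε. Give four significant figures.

Z = 1.061

Eᵢ/kT = 0, 3.48837.
Z = Σ gᵢe^(−Eᵢ/kT) = 1·e^(−0) + 2·e^(−3.48837) = 1.00000 + 0.0611013 = 1.06110.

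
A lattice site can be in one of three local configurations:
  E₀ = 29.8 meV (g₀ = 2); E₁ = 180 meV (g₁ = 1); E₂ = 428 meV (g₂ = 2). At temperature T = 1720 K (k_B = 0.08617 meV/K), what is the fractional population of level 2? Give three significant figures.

k_BT = 0.08617 × 1720 K = 148.21 meV.
Eᵢ/kT = 0.20107, 1.2145, 2.8878.
Z = Σ gᵢe^(−Eᵢ/kT) = 2·e^(−0.20107) + 1·e^(−1.2145) + 2·e^(−2.8878) = 1.6357 + 0.29686 + 0.11140 = 2.0440.
P₂ = g₂ e^(−E₂/kT) / Z = 0.11140/2.0440 = 0.0545.

0.0545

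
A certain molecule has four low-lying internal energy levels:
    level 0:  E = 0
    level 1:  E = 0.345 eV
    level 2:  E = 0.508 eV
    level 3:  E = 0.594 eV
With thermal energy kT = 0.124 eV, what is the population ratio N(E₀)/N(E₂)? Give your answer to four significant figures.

n₀/n₂ = exp[−(E₀−E₂)/kT] = exp(−(-0.508 eV)/(0.124 eV)) = exp(4.09677) = 60.15.

60.15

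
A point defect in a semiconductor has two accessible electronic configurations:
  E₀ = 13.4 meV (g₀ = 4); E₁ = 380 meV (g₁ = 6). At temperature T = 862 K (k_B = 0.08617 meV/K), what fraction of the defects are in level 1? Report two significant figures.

k_BT = 0.08617 × 862 K = 74.28 meV.
Eᵢ/kT = 0.1804, 5.116.
Z = Σ gᵢe^(−Eᵢ/kT) = 4·e^(−0.1804) + 6·e^(−5.116) = 3.340 + 0.03600 = 3.376.
P₁ = g₁ e^(−E₁/kT) / Z = 0.03600/3.376 = 0.011.

0.011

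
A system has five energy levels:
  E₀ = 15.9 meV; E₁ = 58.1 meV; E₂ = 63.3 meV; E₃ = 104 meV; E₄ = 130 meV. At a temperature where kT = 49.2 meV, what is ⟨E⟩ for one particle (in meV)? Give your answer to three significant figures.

45.8 meV

Eᵢ/kT = 0.32317, 1.1809, 1.2866, 2.1138, 2.6423.
Z = Σ e^(−Eᵢ/kT) = e^(−0.32317) + e^(−1.1809) + e^(−1.2866) + e^(−2.1138) + e^(−2.6423) = 0.72385 + 0.30700 + 0.27621 + 0.12078 + 0.071197 = 1.4990.
⟨E⟩ = Σ Eᵢ e^(−Eᵢ/kT) / Z = (15.9·0.72385 + 58.1·0.30700 + 63.3·0.27621 + 104·0.12078 + 130·0.071197) / 1.4990 = 45.8 meV.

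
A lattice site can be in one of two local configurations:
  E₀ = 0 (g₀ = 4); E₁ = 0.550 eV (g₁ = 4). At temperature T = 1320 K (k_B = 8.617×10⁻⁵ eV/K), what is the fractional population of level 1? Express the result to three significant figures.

0.00788

k_BT = 8.617×10⁻⁵ × 1320 K = 0.11374 eV.
Eᵢ/kT = 0, 4.8356.
Z = Σ gᵢe^(−Eᵢ/kT) = 4·e^(−0) + 4·e^(−4.8356) = 4.0000 + 0.031768 = 4.0318.
P₁ = g₁ e^(−E₁/kT) / Z = 0.031768/4.0318 = 0.00788.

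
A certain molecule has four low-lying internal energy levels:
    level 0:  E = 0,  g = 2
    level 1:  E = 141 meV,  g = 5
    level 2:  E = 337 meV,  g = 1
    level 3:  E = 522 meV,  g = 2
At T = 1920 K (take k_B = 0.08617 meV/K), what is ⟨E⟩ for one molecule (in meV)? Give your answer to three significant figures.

k_BT = 0.08617 × 1920 K = 165.45 meV.
Eᵢ/kT = 0, 0.85222, 2.0369, 3.1550.
Z = Σ gᵢe^(−Eᵢ/kT) = 2·e^(−0) + 5·e^(−0.85222) + 1·e^(−2.0369) + 2·e^(−3.1550) = 2.0000 + 2.1323 + 0.13043 + 0.085277 = 4.3480.
⟨E⟩ = Σ Eᵢ gᵢe^(−Eᵢ/kT) / Z = (0·2.0000 + 141·2.1323 + 337·0.13043 + 522·0.085277) / 4.3480 = 89.5 meV.

89.5 meV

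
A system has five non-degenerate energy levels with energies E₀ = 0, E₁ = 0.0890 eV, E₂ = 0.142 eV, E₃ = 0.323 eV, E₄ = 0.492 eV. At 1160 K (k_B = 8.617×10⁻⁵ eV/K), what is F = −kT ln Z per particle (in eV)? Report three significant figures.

k_BT = 8.617×10⁻⁵ × 1160 K = 0.099957 eV.
Eᵢ/kT = 0, 0.89038, 1.4206, 3.2314, 4.9221.
Z = Σ e^(−Eᵢ/kT) = e^(−0) + e^(−0.89038) + e^(−1.4206) + e^(−3.2314) + e^(−4.9221) = 1.0000 + 0.41050 + 0.24157 + 0.039502 + 0.0072838 = 1.6989.
F = −kT ln Z = −0.099957 × ln(1.6989) = −0.099957 × 0.52998 = -0.0530 eV.

-0.0530 eV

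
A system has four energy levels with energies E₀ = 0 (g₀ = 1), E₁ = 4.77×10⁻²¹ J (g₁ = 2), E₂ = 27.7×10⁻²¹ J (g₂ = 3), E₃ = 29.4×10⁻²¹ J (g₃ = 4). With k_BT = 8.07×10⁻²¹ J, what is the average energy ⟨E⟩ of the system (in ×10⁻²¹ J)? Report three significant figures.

4.78 ×10⁻²¹ J

Eᵢ/kT = 0, 0.59108, 3.4325, 3.6431.
Z = Σ gᵢe^(−Eᵢ/kT) = 1·e^(−0) + 2·e^(−0.59108) + 3·e^(−3.4325) + 4·e^(−3.6431) = 1.0000 + 1.1075 + 0.096918 + 0.10468 = 2.3091.
⟨E⟩ = Σ Eᵢ gᵢe^(−Eᵢ/kT) / Z = (0·1.0000 + 4.77·1.1075 + 27.7·0.096918 + 29.4·0.10468) / 2.3091 = 4.78 ×10⁻²¹ J.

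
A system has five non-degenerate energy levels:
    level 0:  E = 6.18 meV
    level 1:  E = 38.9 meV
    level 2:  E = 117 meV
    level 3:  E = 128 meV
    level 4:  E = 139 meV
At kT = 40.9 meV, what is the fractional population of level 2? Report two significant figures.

0.041

Eᵢ/kT = 0.1511, 0.9511, 2.861, 3.130, 3.399.
Z = Σ e^(−Eᵢ/kT) = e^(−0.1511) + e^(−0.9511) + e^(−2.861) + e^(−3.130) + e^(−3.399) = 0.8598 + 0.3863 + 0.05721 + 0.04372 + 0.03341 = 1.380.
P₂ = e^(−E₂/kT) / Z = 0.05721/1.380 = 0.041.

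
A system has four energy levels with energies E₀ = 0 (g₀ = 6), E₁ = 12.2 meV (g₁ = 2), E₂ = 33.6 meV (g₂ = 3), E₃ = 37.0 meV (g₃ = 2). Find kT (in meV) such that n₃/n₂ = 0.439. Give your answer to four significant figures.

n₃/n₂ = (g₃/g₂) exp[−(E₃−E₂)/kT] = 0.439.
⇒ (E₃−E₂)/kT = ln((2/3)/0.439) = ln(1.51860) = 0.417789.
kT = 3.4 meV / 0.417789 = 8.138 meV.

8.138 meV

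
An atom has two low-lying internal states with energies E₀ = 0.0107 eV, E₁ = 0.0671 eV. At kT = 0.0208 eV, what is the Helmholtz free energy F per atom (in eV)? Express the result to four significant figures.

Eᵢ/kT = 0.514423, 3.22596.
Z = Σ e^(−Eᵢ/kT) = e^(−0.514423) + e^(−3.22596) = 0.597845 + 0.0397176 = 0.637563.
F = −kT ln Z = −0.0208 × ln(0.637563) = −0.0208 × -0.450102 = 0.009362 eV.

0.009362 eV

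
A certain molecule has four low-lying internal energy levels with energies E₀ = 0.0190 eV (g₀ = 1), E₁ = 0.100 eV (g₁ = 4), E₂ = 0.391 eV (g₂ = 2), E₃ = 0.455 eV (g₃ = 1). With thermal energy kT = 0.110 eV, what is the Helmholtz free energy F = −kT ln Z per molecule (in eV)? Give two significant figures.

-0.10 eV

Eᵢ/kT = 0.1727, 0.9091, 3.555, 4.136.
Z = Σ gᵢe^(−Eᵢ/kT) = 1·e^(−0.1727) + 4·e^(−0.9091) + 2·e^(−3.555) + 1·e^(−4.136) = 0.8414 + 1.612 + 0.05716 + 0.01599 = 2.527.
F = −kT ln Z = −0.110 × ln(2.527) = −0.110 × 0.9270 = -0.10 eV.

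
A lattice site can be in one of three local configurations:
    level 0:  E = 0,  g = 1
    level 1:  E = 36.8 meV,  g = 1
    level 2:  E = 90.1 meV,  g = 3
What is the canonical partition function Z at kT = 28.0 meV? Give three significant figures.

Z = 1.39

Eᵢ/kT = 0, 1.3143, 3.2179.
Z = Σ gᵢe^(−Eᵢ/kT) = 1·e^(−0) + 1·e^(−1.3143) + 3·e^(−3.2179) = 1.0000 + 0.26866 + 0.12012 = 1.3888.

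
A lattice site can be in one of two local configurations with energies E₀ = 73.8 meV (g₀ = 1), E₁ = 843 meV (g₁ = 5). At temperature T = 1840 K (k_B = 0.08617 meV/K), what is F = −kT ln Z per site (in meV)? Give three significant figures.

67.7 meV

k_BT = 0.08617 × 1840 K = 158.55 meV.
Eᵢ/kT = 0.46547, 5.3169.
Z = Σ gᵢe^(−Eᵢ/kT) = 1·e^(−0.46547) + 5·e^(−5.3169) = 0.62784 + 0.024540 = 0.65238.
F = −kT ln Z = −158.55 × ln(0.65238) = −158.55 × -0.42713 = 67.7 meV.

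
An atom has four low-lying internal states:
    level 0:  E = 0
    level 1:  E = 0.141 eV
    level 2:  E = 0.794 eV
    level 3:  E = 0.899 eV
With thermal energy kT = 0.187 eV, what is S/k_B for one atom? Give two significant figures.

0.71

Eᵢ/kT = 0, 0.7540, 4.246, 4.807.
Z = Σ e^(−Eᵢ/kT) = e^(−0) + e^(−0.7540) + e^(−4.246) + e^(−4.807) = 1.000 + 0.4705 + 0.01432 + 0.008172 = 1.493.
⟨E⟩ = Σ EᵢPᵢ = 0.05697 eV.
S/k_B = ln Z + ⟨E⟩/kT = ln(1.493) + 0.05697/0.187 = 0.4008 + 0.3047 = 0.71.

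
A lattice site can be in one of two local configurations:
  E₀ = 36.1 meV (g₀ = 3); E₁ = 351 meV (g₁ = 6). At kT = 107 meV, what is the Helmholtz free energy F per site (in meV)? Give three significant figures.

Eᵢ/kT = 0.33738, 3.2804.
Z = Σ gᵢe^(−Eᵢ/kT) = 3·e^(−0.33738) + 6·e^(−3.2804) = 2.1409 + 0.22568 = 2.3666.
F = −kT ln Z = −107 × ln(2.3666) = −107 × 0.86145 = -92.2 meV.

-92.2 meV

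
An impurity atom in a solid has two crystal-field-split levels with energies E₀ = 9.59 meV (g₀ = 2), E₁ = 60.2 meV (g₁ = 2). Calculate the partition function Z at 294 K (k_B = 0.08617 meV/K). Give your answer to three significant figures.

Z = 1.56

k_BT = 0.08617 × 294 K = 25.334 meV.
Eᵢ/kT = 0.37854, 2.3763.
Z = Σ gᵢe^(−Eᵢ/kT) = 2·e^(−0.37854) + 2·e^(−2.3763) = 1.3697 + 0.18579 = 1.5555.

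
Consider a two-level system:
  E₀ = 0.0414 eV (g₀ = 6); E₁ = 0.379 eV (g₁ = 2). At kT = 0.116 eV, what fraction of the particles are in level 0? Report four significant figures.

Eᵢ/kT = 0.356897, 3.26724.
Z = Σ gᵢe^(−Eᵢ/kT) = 6·e^(−0.356897) + 2·e^(−3.26724) = 4.19907 + 0.0762229 = 4.27529.
P₀ = g₀ e^(−E₀/kT) / Z = 4.19907/4.27529 = 0.9822.

0.9822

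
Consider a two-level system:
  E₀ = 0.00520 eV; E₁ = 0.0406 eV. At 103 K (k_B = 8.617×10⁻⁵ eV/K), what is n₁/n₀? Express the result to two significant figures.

k_BT = 8.617×10⁻⁵ × 103 K = 0.008876 eV.
n₁/n₀ = exp[−(E₁−E₀)/kT] = exp(−(0.03540 eV)/(0.008876 eV)) = exp(-3.988) = 0.019.

0.019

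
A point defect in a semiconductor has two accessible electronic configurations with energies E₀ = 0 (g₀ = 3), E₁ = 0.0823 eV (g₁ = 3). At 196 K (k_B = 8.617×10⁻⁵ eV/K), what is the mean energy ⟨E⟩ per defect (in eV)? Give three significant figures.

0.000625 eV

k_BT = 8.617×10⁻⁵ × 196 K = 0.016889 eV.
Eᵢ/kT = 0, 4.8730.
Z = Σ gᵢe^(−Eᵢ/kT) = 3·e^(−0) + 3·e^(−4.8730) = 3.0000 + 0.022951 = 3.0230.
⟨E⟩ = Σ Eᵢ gᵢe^(−Eᵢ/kT) / Z = (0·3.0000 + 0.0823·0.022951) / 3.0230 = 0.000625 eV.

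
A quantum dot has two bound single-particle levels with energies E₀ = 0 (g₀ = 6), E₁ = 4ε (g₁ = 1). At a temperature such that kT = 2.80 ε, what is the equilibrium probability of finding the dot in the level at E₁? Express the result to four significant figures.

0.03841

Eᵢ/kT = 0, 1.42857.
Z = Σ gᵢe^(−Eᵢ/kT) = 6·e^(−0) + 1·e^(−1.42857) = 6.00000 + 0.239651 = 6.23965.
P₁ = g₁ e^(−E₁/kT) / Z = 0.239651/6.23965 = 0.03841.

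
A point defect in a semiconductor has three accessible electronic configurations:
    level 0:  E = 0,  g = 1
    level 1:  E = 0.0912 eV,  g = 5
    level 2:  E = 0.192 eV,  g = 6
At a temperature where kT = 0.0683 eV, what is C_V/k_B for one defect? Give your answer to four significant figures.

Eᵢ/kT = 0, 1.33529, 2.81113.
Z = Σ gᵢe^(−Eᵢ/kT) = 1·e^(−0) + 5·e^(−1.33529) + 6·e^(−2.81113) = 1.00000 + 1.31541 + 0.360822 = 2.67623.
⟨E⟩ = 0.0707126 eV, ⟨E²⟩ = 0.00905833 eV².
C_V/k_B = (⟨E²⟩ − ⟨E⟩²)/(kT)² = (0.00905833 − 0.00500027)/0.00466489 = 0.8699.

0.8699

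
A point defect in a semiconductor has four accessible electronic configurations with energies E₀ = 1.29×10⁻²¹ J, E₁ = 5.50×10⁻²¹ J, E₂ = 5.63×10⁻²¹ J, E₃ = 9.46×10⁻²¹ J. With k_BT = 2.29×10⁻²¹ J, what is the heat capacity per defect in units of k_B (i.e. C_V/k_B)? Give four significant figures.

0.8172

Eᵢ/kT = 0.563319, 2.40175, 2.45852, 4.13100.
Z = Σ e^(−Eᵢ/kT) = e^(−0.563319) + e^(−2.40175) + e^(−2.45852) + e^(−4.13100) = 0.569316 + 0.0905593 + 0.0855615 + 0.0160668 = 0.761504.
⟨E⟩ = 2.45067, ⟨E²⟩ = 10.2911.
C_V/k_B = (⟨E²⟩ − ⟨E⟩²)/(kT)² = (10.2911 − 6.00578)/5.24410 = 0.8172.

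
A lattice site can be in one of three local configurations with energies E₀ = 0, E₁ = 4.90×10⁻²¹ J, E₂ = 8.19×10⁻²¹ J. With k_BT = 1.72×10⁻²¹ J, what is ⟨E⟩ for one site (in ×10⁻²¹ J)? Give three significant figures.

Eᵢ/kT = 0, 2.8488, 4.7616.
Z = Σ e^(−Eᵢ/kT) = e^(−0) + e^(−2.8488) + e^(−4.7616) = 1.0000 + 0.057914 + 0.0085519 = 1.0665.
⟨E⟩ = Σ Eᵢ e^(−Eᵢ/kT) / Z = (0·1.0000 + 4.90·0.057914 + 8.19·0.0085519) / 1.0665 = 0.332 ×10⁻²¹ J.

0.332 ×10⁻²¹ J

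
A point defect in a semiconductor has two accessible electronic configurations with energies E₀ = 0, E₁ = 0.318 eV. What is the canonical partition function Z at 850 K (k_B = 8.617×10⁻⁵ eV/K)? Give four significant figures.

Z = 1.013

k_BT = 8.617×10⁻⁵ × 850 K = 0.0732445 eV.
Eᵢ/kT = 0, 4.34162.
Z = Σ e^(−Eᵢ/kT) = e^(−0) + e^(−4.34162) = 1.00000 + 0.0130154 = 1.01302.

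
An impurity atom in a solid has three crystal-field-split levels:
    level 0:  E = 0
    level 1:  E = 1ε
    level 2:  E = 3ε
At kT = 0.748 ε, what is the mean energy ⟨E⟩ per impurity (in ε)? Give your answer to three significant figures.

Eᵢ/kT = 0, 1.3369, 4.0107.
Z = Σ e^(−Eᵢ/kT) = e^(−0) + e^(−1.3369) + e^(−4.0107) = 1.0000 + 0.26266 + 0.018121 = 1.2808.
⟨E⟩ = Σ Eᵢ e^(−Eᵢ/kT) / Z = (0·1.0000 + 1·0.26266 + 3·0.018121) / 1.2808 = 0.248 ε.

0.248 ε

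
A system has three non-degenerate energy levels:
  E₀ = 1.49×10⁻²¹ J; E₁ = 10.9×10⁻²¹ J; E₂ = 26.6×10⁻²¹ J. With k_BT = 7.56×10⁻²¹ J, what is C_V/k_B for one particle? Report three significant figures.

0.507

Eᵢ/kT = 0.19709, 1.4418, 3.5185.
Z = Σ e^(−Eᵢ/kT) = e^(−0.19709) + e^(−1.4418) + e^(−3.5185) = 0.82112 + 0.23650 + 0.029644 = 1.0873.
⟨E⟩ = 4.2213, ⟨E²⟩ = 46.810.
C_V/k_B = (⟨E²⟩ − ⟨E⟩²)/(kT)² = (46.810 − 17.819)/57.154 = 0.507.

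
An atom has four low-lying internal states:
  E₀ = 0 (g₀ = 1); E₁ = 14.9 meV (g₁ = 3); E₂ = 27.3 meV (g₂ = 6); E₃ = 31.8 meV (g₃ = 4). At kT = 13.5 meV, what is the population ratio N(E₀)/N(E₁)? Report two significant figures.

n₀/n₁ = (g₀/g₁) exp[−(E₀−E₁)/kT] = (1/3) × exp(−(-14.9 meV)/(13.5 meV)) = (1/3) × exp(1.104) = 1.0.

1.0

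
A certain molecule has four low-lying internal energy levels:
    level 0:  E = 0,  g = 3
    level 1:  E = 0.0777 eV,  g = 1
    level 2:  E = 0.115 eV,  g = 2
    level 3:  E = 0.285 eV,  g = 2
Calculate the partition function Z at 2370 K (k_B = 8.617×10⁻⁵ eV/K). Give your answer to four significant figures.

k_BT = 8.617×10⁻⁵ × 2370 K = 0.204223 eV.
Eᵢ/kT = 0, 0.380466, 0.563110, 1.39553.
Z = Σ gᵢe^(−Eᵢ/kT) = 3·e^(−0) + 1·e^(−0.380466) + 2·e^(−0.563110) + 2·e^(−1.39553) = 3.00000 + 0.683543 + 1.13887 + 0.495403 = 5.31782.

Z = 5.318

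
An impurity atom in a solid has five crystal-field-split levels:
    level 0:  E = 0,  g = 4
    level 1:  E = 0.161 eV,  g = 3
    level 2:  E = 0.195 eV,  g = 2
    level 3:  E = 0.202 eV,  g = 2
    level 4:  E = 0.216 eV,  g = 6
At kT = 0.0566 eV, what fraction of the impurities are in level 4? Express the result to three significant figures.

Eᵢ/kT = 0, 2.8445, 3.4452, 3.5689, 3.8163.
Z = Σ gᵢe^(−Eᵢ/kT) = 4·e^(−0) + 3·e^(−2.8445) + 2·e^(−3.4452) + 2·e^(−3.5689) + 6·e^(−3.8163) = 4.0000 + 0.17449 + 0.063797 + 0.056374 + 0.13205 = 4.4267.
P₄ = g₄ e^(−E₄/kT) / Z = 0.13205/4.4267 = 0.0298.

0.0298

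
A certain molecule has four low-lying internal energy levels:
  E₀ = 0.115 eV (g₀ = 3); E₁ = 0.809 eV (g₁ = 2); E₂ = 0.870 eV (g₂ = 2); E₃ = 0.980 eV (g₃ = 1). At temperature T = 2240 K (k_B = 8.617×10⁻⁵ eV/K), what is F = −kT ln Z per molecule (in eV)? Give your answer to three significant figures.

-0.104 eV

k_BT = 8.617×10⁻⁵ × 2240 K = 0.19302 eV.
Eᵢ/kT = 0.59579, 4.1913, 4.5073, 5.0772.
Z = Σ gᵢe^(−Eᵢ/kT) = 3·e^(−0.59579) + 2·e^(−4.1913) + 2·e^(−4.5073) + 1·e^(−5.0772) = 1.6534 + 0.030253 + 0.022056 + 0.0062373 = 1.7119.
F = −kT ln Z = −0.19302 × ln(1.7119) = −0.19302 × 0.53760 = -0.104 eV.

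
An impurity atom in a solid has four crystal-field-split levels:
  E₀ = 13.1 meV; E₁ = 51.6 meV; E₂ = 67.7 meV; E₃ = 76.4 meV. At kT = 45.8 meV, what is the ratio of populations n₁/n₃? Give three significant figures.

n₁/n₃ = exp[−(E₁−E₃)/kT] = exp(−(-24.8 meV)/(45.8 meV)) = exp(0.54148) = 1.72.

1.72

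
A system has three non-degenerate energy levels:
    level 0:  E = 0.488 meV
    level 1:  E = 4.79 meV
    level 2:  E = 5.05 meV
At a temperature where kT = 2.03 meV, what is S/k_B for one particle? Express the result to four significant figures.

Eᵢ/kT = 0.240394, 2.35961, 2.48768.
Z = Σ e^(−Eᵢ/kT) = e^(−0.240394) + e^(−2.35961) + e^(−2.48768) = 0.786318 + 0.0944571 + 0.0831025 = 0.963878.
⟨E⟩ = Σ EᵢPᵢ = 1.30290 meV.
S/k_B = ln Z + ⟨E⟩/kT = ln(0.963878) + 1.30290/2.03 = -0.0367905 + 0.641823 = 0.6050.

0.6050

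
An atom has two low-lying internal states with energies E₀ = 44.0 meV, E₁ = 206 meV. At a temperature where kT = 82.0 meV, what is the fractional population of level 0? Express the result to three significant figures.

0.878

Eᵢ/kT = 0.53659, 2.5122.
Z = Σ e^(−Eᵢ/kT) = e^(−0.53659) + e^(−2.5122) = 0.58474 + 0.081090 = 0.66583.
P₀ = e^(−E₀/kT) / Z = 0.58474/0.66583 = 0.878.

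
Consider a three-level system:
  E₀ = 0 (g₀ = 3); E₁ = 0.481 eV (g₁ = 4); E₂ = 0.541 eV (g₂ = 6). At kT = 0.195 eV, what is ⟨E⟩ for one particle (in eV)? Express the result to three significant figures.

0.0985 eV

Eᵢ/kT = 0, 2.4667, 2.7744.
Z = Σ gᵢe^(−Eᵢ/kT) = 3·e^(−0) + 4·e^(−2.4667) + 6·e^(−2.7744) = 3.0000 + 0.33946 + 0.37432 = 3.7138.
⟨E⟩ = Σ Eᵢ gᵢe^(−Eᵢ/kT) / Z = (0·3.0000 + 0.481·0.33946 + 0.541·0.37432) / 3.7138 = 0.0985 eV.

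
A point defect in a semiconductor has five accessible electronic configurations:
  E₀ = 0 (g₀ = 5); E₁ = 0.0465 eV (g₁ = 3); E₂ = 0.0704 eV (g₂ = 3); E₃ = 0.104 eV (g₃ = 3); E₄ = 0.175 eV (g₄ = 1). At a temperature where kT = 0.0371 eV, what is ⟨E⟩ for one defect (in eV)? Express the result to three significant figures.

Eᵢ/kT = 0, 1.2534, 1.8976, 2.8032, 4.7170.
Z = Σ gᵢe^(−Eᵢ/kT) = 5·e^(−0) + 3·e^(−1.2534) + 3·e^(−1.8976) + 3·e^(−2.8032) + 1·e^(−4.7170) = 5.0000 + 0.85660 + 0.44978 + 0.18185 + 0.0089420 = 6.4972.
⟨E⟩ = Σ Eᵢ gᵢe^(−Eᵢ/kT) / Z = (0·5.0000 + 0.0465·0.85660 + 0.0704·0.44978 + 0.104·0.18185 + 0.175·0.0089420) / 6.4972 = 0.0142 eV.

0.0142 eV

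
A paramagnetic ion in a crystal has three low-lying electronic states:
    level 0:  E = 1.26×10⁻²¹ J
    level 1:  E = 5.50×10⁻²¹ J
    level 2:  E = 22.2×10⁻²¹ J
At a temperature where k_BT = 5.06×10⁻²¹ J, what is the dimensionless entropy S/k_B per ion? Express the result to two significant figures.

0.67

Eᵢ/kT = 0.2490, 1.087, 4.387.
Z = Σ e^(−Eᵢ/kT) = e^(−0.2490) + e^(−1.087) + e^(−4.387) = 0.7796 + 0.3372 + 0.01244 = 1.129.
⟨E⟩ = Σ EᵢPᵢ = 2.757 ×10⁻²¹ J.
S/k_B = ln Z + ⟨E⟩/kT = ln(1.129) + 2.757/5.06 = 0.1213 + 0.5449 = 0.67.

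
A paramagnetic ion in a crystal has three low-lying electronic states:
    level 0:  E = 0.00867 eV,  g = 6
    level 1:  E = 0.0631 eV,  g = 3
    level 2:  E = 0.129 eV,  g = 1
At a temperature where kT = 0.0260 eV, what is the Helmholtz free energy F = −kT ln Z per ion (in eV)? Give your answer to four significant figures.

Eᵢ/kT = 0.333462, 2.42692, 4.96154.
Z = Σ gᵢe^(−Eᵢ/kT) = 6·e^(−0.333462) + 3·e^(−2.42692) + 1·e^(−4.96154) = 4.29863 + 0.264925 + 0.00700214 = 4.57056.
F = −kT ln Z = −0.0260 × ln(4.57056) = −0.0260 × 1.51964 = -0.03951 eV.

-0.03951 eV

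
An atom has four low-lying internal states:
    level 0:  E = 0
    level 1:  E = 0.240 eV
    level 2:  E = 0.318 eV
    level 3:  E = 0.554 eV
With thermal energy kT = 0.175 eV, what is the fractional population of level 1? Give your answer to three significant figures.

0.174

Eᵢ/kT = 0, 1.3714, 1.8171, 3.1657.
Z = Σ e^(−Eᵢ/kT) = e^(−0) + e^(−1.3714) + e^(−1.8171) + e^(−3.1657) = 1.0000 + 0.25375 + 0.16250 + 0.042185 = 1.4584.
P₁ = e^(−E₁/kT) / Z = 0.25375/1.4584 = 0.174.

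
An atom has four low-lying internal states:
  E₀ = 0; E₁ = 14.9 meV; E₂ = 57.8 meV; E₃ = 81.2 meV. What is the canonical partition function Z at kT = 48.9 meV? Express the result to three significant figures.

Eᵢ/kT = 0, 0.30470, 1.1820, 1.6605.
Z = Σ e^(−Eᵢ/kT) = e^(−0) + e^(−0.30470) + e^(−1.1820) + e^(−1.6605) = 1.0000 + 0.73734 + 0.30666 + 0.19004 = 2.2340.

Z = 2.23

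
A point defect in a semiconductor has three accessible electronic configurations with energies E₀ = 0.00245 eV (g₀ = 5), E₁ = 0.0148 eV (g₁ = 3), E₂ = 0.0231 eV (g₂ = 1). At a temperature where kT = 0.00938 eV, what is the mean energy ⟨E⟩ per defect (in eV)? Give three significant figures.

0.00452 eV

Eᵢ/kT = 0.26119, 1.5778, 2.4627.
Z = Σ gᵢe^(−Eᵢ/kT) = 5·e^(−0.26119) + 3·e^(−1.5778) + 1·e^(−2.4627) = 3.8507 + 0.61929 + 0.085205 = 4.5552.
⟨E⟩ = Σ Eᵢ gᵢe^(−Eᵢ/kT) / Z = (0.00245·3.8507 + 0.0148·0.61929 + 0.0231·0.085205) / 4.5552 = 0.00452 eV.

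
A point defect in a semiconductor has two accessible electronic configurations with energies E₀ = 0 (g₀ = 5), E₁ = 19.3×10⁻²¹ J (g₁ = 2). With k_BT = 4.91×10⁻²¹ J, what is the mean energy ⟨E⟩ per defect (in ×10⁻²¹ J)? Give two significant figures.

Eᵢ/kT = 0, 3.931.
Z = Σ gᵢe^(−Eᵢ/kT) = 5·e^(−0) + 2·e^(−3.931) = 5.000 + 0.03925 = 5.039.
⟨E⟩ = Σ Eᵢ gᵢe^(−Eᵢ/kT) / Z = (0·5.000 + 19.3·0.03925) / 5.039 = 0.15 ×10⁻²¹ J.

0.15 ×10⁻²¹ J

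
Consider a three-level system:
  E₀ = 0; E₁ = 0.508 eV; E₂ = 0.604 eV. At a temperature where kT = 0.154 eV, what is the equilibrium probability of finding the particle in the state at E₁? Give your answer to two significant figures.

0.035

Eᵢ/kT = 0, 3.299, 3.922.
Z = Σ e^(−Eᵢ/kT) = e^(−0) + e^(−3.299) + e^(−3.922) = 1.000 + 0.03692 + 0.01980 = 1.057.
P₁ = e^(−E₁/kT) / Z = 0.03692/1.057 = 0.035.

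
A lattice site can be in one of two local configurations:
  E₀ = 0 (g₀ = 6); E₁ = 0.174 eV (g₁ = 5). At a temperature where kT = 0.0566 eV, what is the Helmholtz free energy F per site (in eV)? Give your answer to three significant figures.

-0.104 eV

Eᵢ/kT = 0, 3.0742.
Z = Σ gᵢe^(−Eᵢ/kT) = 6·e^(−0) + 5·e^(−3.0742) = 6.0000 + 0.23113 = 6.2311.
F = −kT ln Z = −0.0566 × ln(6.2311) = −0.0566 × 1.8296 = -0.104 eV.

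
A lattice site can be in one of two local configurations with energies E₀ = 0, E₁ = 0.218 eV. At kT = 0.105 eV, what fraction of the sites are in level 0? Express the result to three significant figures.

Eᵢ/kT = 0, 2.0762.
Z = Σ e^(−Eᵢ/kT) = e^(−0) + e^(−2.0762) = 1.0000 + 0.12541 = 1.1254.
P₀ = e^(−E₀/kT) / Z = 1.0000/1.1254 = 0.889.

0.889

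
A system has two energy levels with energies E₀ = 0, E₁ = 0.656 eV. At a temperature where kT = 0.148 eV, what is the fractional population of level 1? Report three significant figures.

0.0117

Eᵢ/kT = 0, 4.4324.
Z = Σ e^(−Eᵢ/kT) = e^(−0) + e^(−4.4324) = 1.0000 + 0.011886 = 1.0119.
P₁ = e^(−E₁/kT) / Z = 0.011886/1.0119 = 0.0117.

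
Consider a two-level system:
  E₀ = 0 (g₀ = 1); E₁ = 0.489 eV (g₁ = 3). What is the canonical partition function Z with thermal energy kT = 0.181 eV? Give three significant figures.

Z = 1.20

Eᵢ/kT = 0, 2.7017.
Z = Σ gᵢe^(−Eᵢ/kT) = 1·e^(−0) + 3·e^(−2.7017) = 1.0000 + 0.20127 = 1.2013.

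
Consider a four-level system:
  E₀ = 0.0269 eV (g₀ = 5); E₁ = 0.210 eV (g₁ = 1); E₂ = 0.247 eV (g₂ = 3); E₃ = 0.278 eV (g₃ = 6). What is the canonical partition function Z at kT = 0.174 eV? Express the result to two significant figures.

Z = 6.5

Eᵢ/kT = 0.1546, 1.207, 1.420, 1.598.
Z = Σ gᵢe^(−Eᵢ/kT) = 5·e^(−0.1546) + 1·e^(−1.207) + 3·e^(−1.420) + 6·e^(−1.598) = 4.284 + 0.2991 + 0.7251 + 1.214 = 6.522.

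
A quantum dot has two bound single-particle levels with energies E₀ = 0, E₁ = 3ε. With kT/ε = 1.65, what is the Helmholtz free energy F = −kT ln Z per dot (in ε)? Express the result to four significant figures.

Eᵢ/kT = 0, 1.81818.
Z = Σ e^(−Eᵢ/kT) = e^(−0) + e^(−1.81818) = 1.00000 + 0.162321 = 1.16232.
F = −kT ln Z = −1.65 × ln(1.16232) = −1.65 × 0.150418 = -0.2482 ε.

-0.2482 ε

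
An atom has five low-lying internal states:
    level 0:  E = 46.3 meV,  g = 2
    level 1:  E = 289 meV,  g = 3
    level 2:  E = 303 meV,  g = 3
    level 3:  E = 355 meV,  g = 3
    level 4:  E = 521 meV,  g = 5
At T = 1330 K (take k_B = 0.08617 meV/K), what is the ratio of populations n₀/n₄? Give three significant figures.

k_BT = 0.08617 × 1330 K = 114.61 meV.
n₀/n₄ = (g₀/g₄) exp[−(E₀−E₄)/kT] = (2/5) × exp(−(-474.7 meV)/(114.61 meV)) = (2/5) × exp(4.1419) = 25.2.

25.2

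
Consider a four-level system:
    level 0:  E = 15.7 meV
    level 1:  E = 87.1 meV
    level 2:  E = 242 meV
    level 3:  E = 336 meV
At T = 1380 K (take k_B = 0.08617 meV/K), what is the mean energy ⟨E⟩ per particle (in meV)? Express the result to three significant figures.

k_BT = 0.08617 × 1380 K = 118.91 meV.
Eᵢ/kT = 0.13203, 0.73249, 2.0352, 2.8257.
Z = Σ e^(−Eᵢ/kT) = e^(−0.13203) + e^(−0.73249) + e^(−2.0352) + e^(−2.8257) = 0.87631 + 0.48071 + 0.13065 + 0.059267 = 1.5469.
⟨E⟩ = Σ Eᵢ e^(−Eᵢ/kT) / Z = (15.7·0.87631 + 87.1·0.48071 + 242·0.13065 + 336·0.059267) / 1.5469 = 69.3 meV.

69.3 meV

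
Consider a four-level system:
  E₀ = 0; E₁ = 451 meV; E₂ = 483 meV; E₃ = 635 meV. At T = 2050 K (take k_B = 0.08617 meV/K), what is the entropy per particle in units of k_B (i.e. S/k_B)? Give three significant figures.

k_BT = 0.08617 × 2050 K = 176.65 meV.
Eᵢ/kT = 0, 2.5531, 2.7342, 3.5947.
Z = Σ e^(−Eᵢ/kT) = e^(−0) + e^(−2.5531) + e^(−2.7342) + e^(−3.5947) = 1.0000 + 0.077840 + 0.064946 + 0.027469 = 1.1703.
⟨E⟩ = Σ EᵢPᵢ = 71.706 meV.
S/k_B = ln Z + ⟨E⟩/kT = ln(1.1703) + 71.706/176.65 = 0.15726 + 0.40592 = 0.563.

0.563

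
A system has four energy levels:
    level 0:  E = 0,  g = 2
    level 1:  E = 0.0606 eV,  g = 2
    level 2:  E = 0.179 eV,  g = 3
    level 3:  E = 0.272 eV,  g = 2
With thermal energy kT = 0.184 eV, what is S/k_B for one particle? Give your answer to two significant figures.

2.1

Eᵢ/kT = 0, 0.3293, 0.9728, 1.478.
Z = Σ gᵢe^(−Eᵢ/kT) = 2·e^(−0) + 2·e^(−0.3293) + 3·e^(−0.9728) + 2·e^(−1.478) = 2.000 + 1.439 + 1.134 + 0.4562 = 5.029.
⟨E⟩ = Σ EᵢPᵢ = 0.08238 eV.
S/k_B = ln Z + ⟨E⟩/kT = ln(5.029) + 0.08238/0.184 = 1.615 + 0.4477 = 2.1.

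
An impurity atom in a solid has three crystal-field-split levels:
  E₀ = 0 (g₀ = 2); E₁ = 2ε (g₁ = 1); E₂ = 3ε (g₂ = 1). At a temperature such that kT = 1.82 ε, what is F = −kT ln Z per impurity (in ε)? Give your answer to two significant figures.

-1.7 ε

Eᵢ/kT = 0, 1.099, 1.648.
Z = Σ gᵢe^(−Eᵢ/kT) = 2·e^(−0) + 1·e^(−1.099) + 1·e^(−1.648) = 2.000 + 0.3332 + 0.1924 = 2.526.
F = −kT ln Z = −1.82 × ln(2.526) = −1.82 × 0.9266 = -1.7 ε.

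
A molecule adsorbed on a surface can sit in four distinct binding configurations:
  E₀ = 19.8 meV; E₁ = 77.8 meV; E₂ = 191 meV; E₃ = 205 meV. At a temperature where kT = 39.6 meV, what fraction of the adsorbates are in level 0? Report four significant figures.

0.7976

Eᵢ/kT = 0.500000, 1.96465, 4.82323, 5.17677.
Z = Σ e^(−Eᵢ/kT) = e^(−0.500000) + e^(−1.96465) + e^(−4.82323) + e^(−5.17677) = 0.606531 + 0.140205 + 0.00804077 + 0.00564621 = 0.760423.
P₀ = e^(−E₀/kT) / Z = 0.606531/0.760423 = 0.7976.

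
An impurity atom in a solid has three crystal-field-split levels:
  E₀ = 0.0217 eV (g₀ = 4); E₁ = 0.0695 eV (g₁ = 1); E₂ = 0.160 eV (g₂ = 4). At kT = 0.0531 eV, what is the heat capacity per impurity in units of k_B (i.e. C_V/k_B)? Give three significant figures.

Eᵢ/kT = 0.40866, 1.3089, 3.0132.
Z = Σ gᵢe^(−Eᵢ/kT) = 4·e^(−0.40866) + 1·e^(−1.3089) + 4·e^(−3.0132) = 2.6582 + 0.27012 + 0.19654 = 3.1249.
⟨E⟩ = 0.034530 eV, ⟨E²⟩ = 0.0024282 eV².
C_V/k_B = (⟨E²⟩ − ⟨E⟩²)/(kT)² = (0.0024282 − 0.0011923)/0.0028196 = 0.438.

0.438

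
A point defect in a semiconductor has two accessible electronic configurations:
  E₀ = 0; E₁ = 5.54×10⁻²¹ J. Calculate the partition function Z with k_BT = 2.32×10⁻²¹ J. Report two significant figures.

Eᵢ/kT = 0, 2.388.
Z = Σ e^(−Eᵢ/kT) = e^(−0) + e^(−2.388) = 1.000 + 0.09181 = 1.092.

Z = 1.1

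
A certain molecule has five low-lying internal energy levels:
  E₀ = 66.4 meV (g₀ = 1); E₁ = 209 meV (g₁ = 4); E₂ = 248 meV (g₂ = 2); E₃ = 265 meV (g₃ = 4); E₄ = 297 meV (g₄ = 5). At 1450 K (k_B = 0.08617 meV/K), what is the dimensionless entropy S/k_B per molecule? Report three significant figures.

2.59

k_BT = 0.08617 × 1450 K = 124.95 meV.
Eᵢ/kT = 0.53141, 1.6727, 1.9848, 2.1208, 2.3770.
Z = Σ gᵢe^(−Eᵢ/kT) = 1·e^(−0.53141) + 4·e^(−1.6727) + 2·e^(−1.9848) + 4·e^(−2.1208) + 5·e^(−2.3770) = 0.58778 + 0.75096 + 0.27482 + 0.47974 + 0.46414 = 2.5574.
⟨E⟩ = Σ EᵢPᵢ = 206.90 meV.
S/k_B = ln Z + ⟨E⟩/kT = ln(2.5574) + 206.90/124.95 = 0.93899 + 1.6559 = 2.59.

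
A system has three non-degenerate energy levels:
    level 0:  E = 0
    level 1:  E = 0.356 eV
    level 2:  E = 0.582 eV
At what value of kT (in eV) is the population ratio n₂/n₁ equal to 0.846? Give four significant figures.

n₂/n₁ = exp[−(E₂−E₁)/kT] = 0.846.
⇒ (E₂−E₁)/kT = ln(1/0.846) = ln(1.18203) = 0.167233.
kT = 0.226 eV / 0.167233 = 1.351 eV.

1.351 eV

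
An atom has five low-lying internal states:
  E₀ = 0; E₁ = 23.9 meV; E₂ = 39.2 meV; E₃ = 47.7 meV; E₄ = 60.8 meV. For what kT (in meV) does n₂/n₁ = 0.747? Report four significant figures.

n₂/n₁ = exp[−(E₂−E₁)/kT] = 0.747.
⇒ (E₂−E₁)/kT = ln(1/0.747) = ln(1.33869) = 0.291692.
kT = 15.3 meV / 0.291692 = 52.45 meV.

52.45 meV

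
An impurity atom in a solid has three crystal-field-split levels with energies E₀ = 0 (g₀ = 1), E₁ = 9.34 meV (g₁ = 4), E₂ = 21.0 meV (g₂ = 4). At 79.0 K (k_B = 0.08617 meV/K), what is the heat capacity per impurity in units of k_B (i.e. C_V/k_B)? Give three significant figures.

k_BT = 0.08617 × 79.0 K = 6.8074 meV.
Eᵢ/kT = 0, 1.3720, 3.0849.
Z = Σ gᵢe^(−Eᵢ/kT) = 1·e^(−0) + 4·e^(−1.3720) + 4·e^(−3.0849) = 1.0000 + 1.0144 + 0.18294 = 2.1973.
⟨E⟩ = 6.0603 meV, ⟨E²⟩ = 76.989 meV².
C_V/k_B = (⟨E²⟩ − ⟨E⟩²)/(kT)² = (76.989 − 36.727)/46.341 = 0.869.

0.869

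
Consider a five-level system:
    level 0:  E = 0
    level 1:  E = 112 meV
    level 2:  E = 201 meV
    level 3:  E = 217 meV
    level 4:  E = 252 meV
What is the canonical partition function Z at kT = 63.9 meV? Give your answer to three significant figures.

Eᵢ/kT = 0, 1.7527, 3.1455, 3.3959, 3.9437.
Z = Σ e^(−Eᵢ/kT) = e^(−0) + e^(−1.7527) + e^(−3.1455) + e^(−3.3959) + e^(−3.9437) = 1.0000 + 0.17331 + 0.043045 + 0.033510 + 0.019376 = 1.2692.

Z = 1.27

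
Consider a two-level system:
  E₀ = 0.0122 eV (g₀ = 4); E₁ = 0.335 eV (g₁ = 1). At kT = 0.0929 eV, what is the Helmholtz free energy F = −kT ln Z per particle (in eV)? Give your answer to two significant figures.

Eᵢ/kT = 0.1313, 3.606.
Z = Σ gᵢe^(−Eᵢ/kT) = 4·e^(−0.1313) + 1·e^(−3.606) = 3.508 + 0.02716 = 3.535.
F = −kT ln Z = −0.0929 × ln(3.535) = −0.0929 × 1.263 = -0.12 eV.

-0.12 eV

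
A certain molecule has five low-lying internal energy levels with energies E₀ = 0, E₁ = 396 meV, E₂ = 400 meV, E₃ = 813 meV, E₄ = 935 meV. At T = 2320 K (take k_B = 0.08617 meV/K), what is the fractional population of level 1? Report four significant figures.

0.1061

k_BT = 0.08617 × 2320 K = 199.914 meV.
Eᵢ/kT = 0, 1.98085, 2.00086, 4.06675, 4.67701.
Z = Σ e^(−Eᵢ/kT) = e^(−0) + e^(−1.98085) + e^(−2.00086) + e^(−4.06675) + e^(−4.67701) = 1.00000 + 0.137952 + 0.135219 + 0.0171330 + 0.00930680 = 1.29961.
P₁ = e^(−E₁/kT) / Z = 0.137952/1.29961 = 0.1061.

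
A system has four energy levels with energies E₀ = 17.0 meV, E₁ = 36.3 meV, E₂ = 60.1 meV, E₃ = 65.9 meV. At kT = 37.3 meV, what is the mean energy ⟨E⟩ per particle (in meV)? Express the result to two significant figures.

35 meV

Eᵢ/kT = 0.4558, 0.9732, 1.611, 1.767.
Z = Σ e^(−Eᵢ/kT) = e^(−0.4558) + e^(−0.9732) + e^(−1.611) + e^(−1.767) = 0.6339 + 0.3779 + 0.1997 + 0.1708 = 1.382.
⟨E⟩ = Σ Eᵢ e^(−Eᵢ/kT) / Z = (17.0·0.6339 + 36.3·0.3779 + 60.1·0.1997 + 65.9·0.1708) / 1.382 = 35 meV.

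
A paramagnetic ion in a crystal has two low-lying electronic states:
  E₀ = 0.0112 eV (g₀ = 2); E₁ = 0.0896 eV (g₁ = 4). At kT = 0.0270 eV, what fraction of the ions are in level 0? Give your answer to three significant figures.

Eᵢ/kT = 0.41481, 3.3185.
Z = Σ gᵢe^(−Eᵢ/kT) = 2·e^(−0.41481) + 4·e^(−3.3185) = 1.3209 + 0.14483 = 1.4657.
P₀ = g₀ e^(−E₀/kT) / Z = 1.3209/1.4657 = 0.901.

0.901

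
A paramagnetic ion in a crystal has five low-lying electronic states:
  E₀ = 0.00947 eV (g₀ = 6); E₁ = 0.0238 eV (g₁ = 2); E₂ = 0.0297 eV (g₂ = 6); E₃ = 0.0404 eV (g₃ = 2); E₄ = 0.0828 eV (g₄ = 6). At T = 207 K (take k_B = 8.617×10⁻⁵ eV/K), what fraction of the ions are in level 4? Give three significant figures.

k_BT = 8.617×10⁻⁵ × 207 K = 0.017837 eV.
Eᵢ/kT = 0.53092, 1.3343, 1.6651, 2.2650, 4.6420.
Z = Σ gᵢe^(−Eᵢ/kT) = 6·e^(−0.53092) + 2·e^(−1.3343) + 6·e^(−1.6651) + 2·e^(−2.2650) + 6·e^(−4.6420) = 3.5284 + 0.52668 + 1.1350 + 0.20766 + 0.057830 = 5.4556.
P₄ = g₄ e^(−E₄/kT) / Z = 0.057830/5.4556 = 0.0106.

0.0106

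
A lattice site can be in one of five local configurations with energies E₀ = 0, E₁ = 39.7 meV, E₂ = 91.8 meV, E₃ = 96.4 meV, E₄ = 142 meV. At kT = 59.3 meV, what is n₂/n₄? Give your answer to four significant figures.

2.332

n₂/n₄ = exp[−(E₂−E₄)/kT] = exp(−(-50.2 meV)/(59.3 meV)) = exp(0.846543) = 2.332.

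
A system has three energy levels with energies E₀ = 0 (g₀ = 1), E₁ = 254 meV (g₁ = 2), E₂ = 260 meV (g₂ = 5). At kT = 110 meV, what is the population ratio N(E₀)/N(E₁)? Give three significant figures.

5.03

n₀/n₁ = (g₀/g₁) exp[−(E₀−E₁)/kT] = (1/2) × exp(−(-254 meV)/(110 meV)) = (1/2) × exp(2.3091) = 5.03.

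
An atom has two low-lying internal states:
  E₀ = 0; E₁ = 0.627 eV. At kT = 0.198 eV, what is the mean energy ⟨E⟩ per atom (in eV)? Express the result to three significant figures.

0.0254 eV

Eᵢ/kT = 0, 3.1667.
Z = Σ e^(−Eᵢ/kT) = e^(−0) + e^(−3.1667) = 1.0000 + 0.042142 = 1.0421.
⟨E⟩ = Σ Eᵢ e^(−Eᵢ/kT) / Z = (0·1.0000 + 0.627·0.042142) / 1.0421 = 0.0254 eV.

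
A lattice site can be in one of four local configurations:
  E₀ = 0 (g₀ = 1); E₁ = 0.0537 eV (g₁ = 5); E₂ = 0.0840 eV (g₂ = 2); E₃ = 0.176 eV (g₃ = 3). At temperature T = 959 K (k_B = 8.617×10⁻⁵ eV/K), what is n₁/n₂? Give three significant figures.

3.61

k_BT = 8.617×10⁻⁵ × 959 K = 0.082637 eV.
n₁/n₂ = (g₁/g₂) exp[−(E₁−E₂)/kT] = (5/2) × exp(−(-0.0303 eV)/(0.082637 eV)) = (5/2) × exp(0.36666) = 3.61.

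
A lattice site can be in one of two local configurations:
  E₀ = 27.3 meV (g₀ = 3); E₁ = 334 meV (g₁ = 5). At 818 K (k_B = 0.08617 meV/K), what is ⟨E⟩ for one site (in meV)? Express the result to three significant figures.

k_BT = 0.08617 × 818 K = 70.487 meV.
Eᵢ/kT = 0.38731, 4.7385.
Z = Σ gᵢe^(−Eᵢ/kT) = 3·e^(−0.38731) + 5·e^(−4.7385) = 2.0366 + 0.043759 = 2.0804.
⟨E⟩ = Σ Eᵢ gᵢe^(−Eᵢ/kT) / Z = (27.3·2.0366 + 334·0.043759) / 2.0804 = 33.8 meV.

33.8 meV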